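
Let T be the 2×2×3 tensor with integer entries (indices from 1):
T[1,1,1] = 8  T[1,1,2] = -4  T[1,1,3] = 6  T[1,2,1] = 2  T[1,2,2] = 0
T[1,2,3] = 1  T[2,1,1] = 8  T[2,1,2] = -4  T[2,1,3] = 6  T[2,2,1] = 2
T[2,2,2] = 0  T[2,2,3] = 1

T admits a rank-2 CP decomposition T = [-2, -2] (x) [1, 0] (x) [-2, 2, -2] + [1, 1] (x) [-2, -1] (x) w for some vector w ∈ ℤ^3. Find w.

Subtract the known terms from T to get the rank-1 residual R = [1, 1] (x) [-2, -1] (x) w, so R[i,j,k] = a[i]·b[j]·w[k]. Pick indices with nonzero a[1]·b[1] = (1)·(-2) = -2. Only the fibre through (1,1,·) is needed: R[1,1,:] = T[1,1,:] − Σₗ aₗ[1]bₗ[1]cₗ = [8, -4, 6] − (-2)·(1)·[-2, 2, -2] = [4, 0, 2]. Then w[k] = R[1,1,k] / -2 for each k, giving w = [4, 0, 2] / -2 = [-2, 0, -1].

w = [-2, 0, -1]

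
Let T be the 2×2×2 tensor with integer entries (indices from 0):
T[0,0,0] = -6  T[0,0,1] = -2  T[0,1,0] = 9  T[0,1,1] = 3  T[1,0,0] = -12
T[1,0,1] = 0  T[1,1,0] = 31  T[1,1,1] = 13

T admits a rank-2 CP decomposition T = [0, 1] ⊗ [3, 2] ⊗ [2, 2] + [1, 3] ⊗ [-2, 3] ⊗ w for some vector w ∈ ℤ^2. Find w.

Subtract the known terms from T to get the rank-1 residual R = [1, 3] ⊗ [-2, 3] ⊗ w, so R[i,j,k] = a[i]·b[j]·w[k]. Pick indices with nonzero a[0]·b[0] = (1)·(-2) = -2. Only the fibre through (0,0,·) is needed: R[0,0,:] = T[0,0,:] − Σₗ aₗ[0]bₗ[0]cₗ = [-6, -2] − (0)·(3)·[2, 2] = [-6, -2]. Then w[k] = R[0,0,k] / -2 for each k, giving w = [-6, -2] / -2 = [3, 1].

w = [3, 1]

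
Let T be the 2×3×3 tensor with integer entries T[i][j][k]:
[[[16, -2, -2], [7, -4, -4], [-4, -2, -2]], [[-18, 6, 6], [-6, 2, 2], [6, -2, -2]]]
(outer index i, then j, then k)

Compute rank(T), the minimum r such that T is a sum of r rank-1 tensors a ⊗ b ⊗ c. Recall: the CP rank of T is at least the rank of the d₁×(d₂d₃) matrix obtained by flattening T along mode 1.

Lower bound: the mode-2 unfolding of T (rows indexed by j, columns by (i,k) = (0,0), (0,1), (0,2), (1,0), (1,1), (1,2)) is [[16, -2, -2, -18, 6, 6], [7, -4, -4, -6, 2, 2], [-4, -2, -2, 6, -2, -2]].
There the 2×2 minor on rows j ∈ {0, 1}, columns (i,k) ∈ {(0,0), (0,1)} is det [[16, -2], [7, -4]] = -50 ≠ 0, so this unfolding has rank ≥ 2; CP rank is at least every unfolding rank, so rank(T) ≥ 2. (Flattening ranks never certify an upper bound on CP rank; for that we must actually write T with 2 rank-1 terms.)
Upper bound — finding two terms. Write S_k = T[:,:,k] for the frontal slices: S₀ = [[16, 7, -4], [-18, -6, 6]], S₁ = [[-2, -4, -2], [6, 2, -2]], S₂ = [[-2, -4, -2], [6, 2, -2]].
If T = a₁ ⊗ b₁ ⊗ c₁ + a₂ ⊗ b₂ ⊗ c₂ then each S_k = c₁[k]·a₁b₁ᵀ + c₂[k]·a₂b₂ᵀ. S₀ and S₁ are linearly independent, so a₁b₁ᵀ and a₂b₂ᵀ must span the same plane of matrices: they are the rank-1 matrices of the form x·S₀ + y·S₁.
The 2×2 minor of x·S₀ + y·S₁ on rows {0,1}, columns {0,1} is 30·x² − 70·xy + 20·y² = 10·(x − 2·y)(3·x − y), vanishing at (x:y) = (2:1) and (1:3).
M₁ = 2·S₀ + S₁ = [[30, 10, -10], [-30, -10, 10]] = 10·[1, -1][3, 1, -1]ᵀ and M₂ = S₀ + 3·S₁ = [[10, -5, -10], [0, 0, 0]] = 5·[1, 0][2, -1, -2]ᵀ, so take a₁ = [1, -1], b₁ = [3, 1, -1], a₂ = [1, 0], b₂ = [2, -1, -2].
Each slice is an integer combination of E₁ = a₁b₁ᵀ and E₂ = a₂b₂ᵀ: S₀ = 6·E₁ − E₂, S₁ = −2·E₁ + 2·E₂, S₂ = −2·E₁ + 2·E₂; reading off coefficients, c₁ = [6, -2, -2] and c₂ = [-1, 2, 2].
Hence T = [1, -1] ⊗ [3, 1, -1] ⊗ [6, -2, -2] + [1, 0] ⊗ [2, -1, -2] ⊗ [-1, 2, 2], so rank(T) ≤ 2.
These bounds meet, so rank(T) = 2.

2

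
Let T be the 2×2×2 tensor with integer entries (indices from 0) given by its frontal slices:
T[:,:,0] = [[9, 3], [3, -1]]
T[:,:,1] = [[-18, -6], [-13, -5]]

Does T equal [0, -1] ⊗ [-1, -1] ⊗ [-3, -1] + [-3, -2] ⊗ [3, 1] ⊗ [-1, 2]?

Yes

Reconstruct entrywise from the claimed factors. For example, T[1,0,1] = -13 and Σₗ aₗ[1]bₗ[0]cₗ[1] = (-1)·(-1)·(-1) + (-2)·(3)·(2) = -13; checking all 8 entries, every one matches. The claim holds.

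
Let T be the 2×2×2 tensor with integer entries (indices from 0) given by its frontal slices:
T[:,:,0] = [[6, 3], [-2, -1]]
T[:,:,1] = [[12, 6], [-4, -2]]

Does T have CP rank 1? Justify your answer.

If T = a (x) b (x) c then every fibre of T is a multiple of the corresponding factor, so read the factors off the fibres through the nonzero entry T[0,0,0] = 6.
The mode-1 fibre T[:,0,0] = [6, -2] gives a = [3, -1] (primitive direction); the mode-2 fibre T[0,:,0] = [6, 3] gives b = [2, 1]; then c[k] = T[0,0,k] / (a[0]·b[0]) = [6, 12] / 6 = [1, 2].
Expanding [3, -1] (x) [2, 1] (x) [1, 2] reproduces all 8 entries of T, so T = [3, -1] (x) [2, 1] (x) [1, 2] and rank(T) ≤ 1.
Equivalently every frontal slice T[:,:,k] is c[k] times the rank-1 matrix [3, -1] (x) [2, 1]. So T has rank 1 (it is nonzero).

Yes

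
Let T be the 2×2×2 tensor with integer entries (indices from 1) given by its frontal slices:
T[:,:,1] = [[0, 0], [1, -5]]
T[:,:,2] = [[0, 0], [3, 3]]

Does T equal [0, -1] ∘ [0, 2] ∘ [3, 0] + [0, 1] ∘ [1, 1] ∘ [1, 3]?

Reconstruct entrywise from the claimed factors. For example, T[1,1,1] = 0 and Σₗ aₗ[1]bₗ[1]cₗ[1] = (0)·(0)·(3) + (0)·(1)·(1) = 0; checking all 8 entries, every one matches. The claim holds.

Yes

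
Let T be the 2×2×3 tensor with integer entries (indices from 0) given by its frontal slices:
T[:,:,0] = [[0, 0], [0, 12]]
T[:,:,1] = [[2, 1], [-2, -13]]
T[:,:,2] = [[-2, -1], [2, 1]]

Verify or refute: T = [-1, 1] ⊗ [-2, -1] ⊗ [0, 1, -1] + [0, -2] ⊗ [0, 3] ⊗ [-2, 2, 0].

Reconstruct entrywise from the claimed factors. For example, T[1,1,1] = -13 and Σₗ aₗ[1]bₗ[1]cₗ[1] = (1)·(-1)·(1) + (-2)·(3)·(2) = -13; checking all 12 entries, every one matches. The claim holds.

Yes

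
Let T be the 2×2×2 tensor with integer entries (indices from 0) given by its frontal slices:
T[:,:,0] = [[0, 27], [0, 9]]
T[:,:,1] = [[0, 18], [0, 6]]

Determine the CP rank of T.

Lower bound: T ≠ 0 (e.g. T[0,1,0] = 27), so rank(T) ≥ 1.
Upper bound: the mode-1 fibre T[:,1,0] = [27, 9] gives a = [3, 1] (primitive direction); the mode-2 fibre T[0,:,0] = [0, 27] gives b = [0, 1]; then c[k] = T[0,1,k] / (a[0]·b[1]) = [27, 18] / 3 = [9, 6].
Expanding [3, 1] ∘ [0, 1] ∘ [9, 6] reproduces all 8 entries of T, so T = [3, 1] ∘ [0, 1] ∘ [9, 6] and rank(T) ≤ 1.
These bounds meet, so rank(T) = 1.

1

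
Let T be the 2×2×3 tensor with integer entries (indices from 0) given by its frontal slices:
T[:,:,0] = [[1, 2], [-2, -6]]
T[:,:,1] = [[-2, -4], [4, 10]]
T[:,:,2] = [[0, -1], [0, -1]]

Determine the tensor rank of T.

Lower bound: the mode-3 unfolding of T (rows indexed by k, columns by (i,j) = (0,0), (0,1), (1,0), (1,1)) is [[1, 2, -2, -6], [-2, -4, 4, 10], [0, -1, 0, -1]].
There the 3×3 minor on rows k ∈ {0, 1, 2}, columns (i,j) ∈ {(0,0), (0,1), (1,1)} is det [[1, 2, -6], [-2, -4, 10], [0, -1, -1]] = -2 ≠ 0, so this unfolding has rank ≥ 3; CP rank is at least every unfolding rank, so rank(T) ≥ 3. (This is only a lower bound: in general the CP rank may exceed every unfolding rank, so we still need to exhibit 3 rank-1 terms summing to T.)
Upper bound: T is a sum of 3 rank-1 terms, T = (1, -2) ⊗ (1, 2) ⊗ (1, -2, 0) + (1, 0) ⊗ (0, 1) ⊗ (2, -2, 0) + (1, 1) ⊗ (0, 1) ⊗ (-2, 2, -1) (one valid choice — decompositions are not unique — normalised so each a, b is primitive with positive first nonzero entry; check it by expanding all entries), so rank(T) ≤ 3.
These bounds meet, so rank(T) = 3.

3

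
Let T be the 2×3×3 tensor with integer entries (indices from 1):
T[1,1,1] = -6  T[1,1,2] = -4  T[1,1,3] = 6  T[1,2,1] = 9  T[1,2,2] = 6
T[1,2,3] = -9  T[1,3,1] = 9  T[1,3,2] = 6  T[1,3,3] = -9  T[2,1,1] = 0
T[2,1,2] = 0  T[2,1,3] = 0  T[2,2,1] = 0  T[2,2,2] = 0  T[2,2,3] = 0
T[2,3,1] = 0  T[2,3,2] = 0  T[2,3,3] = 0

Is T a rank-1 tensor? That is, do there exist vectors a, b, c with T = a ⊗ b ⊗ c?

If T = a ⊗ b ⊗ c then every fibre of T is a multiple of the corresponding factor, so read the factors off the fibres through the nonzero entry T[1,1,1] = -6.
The mode-1 fibre T[:,1,1] = [-6, 0] gives a = [1, 0] (primitive direction); the mode-2 fibre T[1,:,1] = [-6, 9, 9] gives b = [2, -3, -3]; then c[k] = T[1,1,k] / (a[1]·b[1]) = [-6, -4, 6] / 2 = [-3, -2, 3].
Expanding [1, 0] ⊗ [2, -3, -3] ⊗ [-3, -2, 3] reproduces all 18 entries of T, so T = [1, 0] ⊗ [2, -3, -3] ⊗ [-3, -2, 3] and rank(T) ≤ 1.
Equivalently every frontal slice T[:,:,k] is c[k] times the rank-1 matrix [1, 0] ⊗ [2, -3, -3]. So T has rank 1 (it is nonzero).

Yes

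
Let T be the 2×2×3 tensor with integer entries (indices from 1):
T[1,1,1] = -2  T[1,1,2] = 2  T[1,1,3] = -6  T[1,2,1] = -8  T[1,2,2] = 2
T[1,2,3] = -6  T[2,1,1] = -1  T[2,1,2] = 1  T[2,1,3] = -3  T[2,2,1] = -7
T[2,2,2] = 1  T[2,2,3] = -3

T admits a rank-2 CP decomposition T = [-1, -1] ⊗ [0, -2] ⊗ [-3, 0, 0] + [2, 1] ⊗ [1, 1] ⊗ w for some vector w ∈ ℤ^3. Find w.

w = [-1, 1, -3]

Subtract the known terms from T to get the rank-1 residual R = [2, 1] ⊗ [1, 1] ⊗ w, so R[i,j,k] = a[i]·b[j]·w[k]. Pick indices with nonzero a[1]·b[1] = (2)·(1) = 2. Only the fibre through (1,1,·) is needed: R[1,1,:] = T[1,1,:] − Σₗ aₗ[1]bₗ[1]cₗ = [-2, 2, -6] − (-1)·(0)·[-3, 0, 0] = [-2, 2, -6]. Then w[k] = R[1,1,k] / 2 for each k, giving w = [-2, 2, -6] / 2 = [-1, 1, -3].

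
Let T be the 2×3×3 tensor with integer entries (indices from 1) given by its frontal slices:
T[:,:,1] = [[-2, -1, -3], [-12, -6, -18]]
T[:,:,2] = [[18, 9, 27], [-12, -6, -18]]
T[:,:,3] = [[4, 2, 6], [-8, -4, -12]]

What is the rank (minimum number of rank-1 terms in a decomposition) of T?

2

Lower bound: the mode-3 unfolding of T (rows indexed by k, columns by (i,j) = (1,1), (1,2), (1,3), (2,1), (2,2), (2,3)) is [[-2, -1, -3, -12, -6, -18], [18, 9, 27, -12, -6, -18], [4, 2, 6, -8, -4, -12]].
There the 2×2 minor on rows k ∈ {1, 2}, columns (i,j) ∈ {(1,1), (2,1)} is det [[-2, -12], [18, -12]] = 240 ≠ 0, so this unfolding has rank ≥ 2; CP rank is at least every unfolding rank, so rank(T) ≥ 2. (Flattening ranks never certify an upper bound on CP rank; for that we must actually write T with 2 rank-1 terms.)
Upper bound — finding two terms. Every mode-2 slice of T is a multiple of one matrix: T[:,j,:] = b[j]·M with b = [2, 1, 3] and M = [[-1, 9, 2], [-6, -6, -4]] (rows indexed by i, columns by k). So it suffices to write M as a sum of two rank-1 matrices.
Splitting M by its rows (i = 1, 2), M = [1, 0][-1, 9, 2]ᵀ + [0, 1][-6, -6, -4]ᵀ.
Hence T = [1, 0] ⊗ [2, 1, 3] ⊗ [-1, 9, 2] + [0, 1] ⊗ [2, 1, 3] ⊗ [-6, -6, -4], so rank(T) ≤ 2.
These bounds meet, so rank(T) = 2.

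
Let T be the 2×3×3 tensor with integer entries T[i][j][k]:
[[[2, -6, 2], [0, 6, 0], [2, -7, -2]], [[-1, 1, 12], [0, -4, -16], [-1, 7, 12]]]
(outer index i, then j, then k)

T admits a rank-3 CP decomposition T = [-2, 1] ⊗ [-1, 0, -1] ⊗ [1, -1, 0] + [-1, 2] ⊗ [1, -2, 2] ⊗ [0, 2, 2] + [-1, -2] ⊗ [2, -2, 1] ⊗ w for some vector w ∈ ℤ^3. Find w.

Subtract the known terms from T to get the rank-1 residual R = [-1, -2] ⊗ [2, -2, 1] ⊗ w, so R[i,j,k] = a[i]·b[j]·w[k]. Pick indices with nonzero a[0]·b[0] = (-1)·(2) = -2. Only the fibre through (0,0,·) is needed: R[0,0,:] = T[0,0,:] − Σₗ aₗ[0]bₗ[0]cₗ = [2, -6, 2] − (-2)·(-1)·[1, -1, 0] − (-1)·(1)·[0, 2, 2] = [0, -2, 4]. Then w[k] = R[0,0,k] / -2 for each k, giving w = [0, -2, 4] / -2 = [0, 1, -2].

w = [0, 1, -2]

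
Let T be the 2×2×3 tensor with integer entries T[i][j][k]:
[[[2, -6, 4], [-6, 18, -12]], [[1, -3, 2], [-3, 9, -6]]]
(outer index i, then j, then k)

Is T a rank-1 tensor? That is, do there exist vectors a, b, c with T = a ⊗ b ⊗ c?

The mode-1 fibre T[:,0,0] = [2, 1] gives a = (2, 1) (primitive direction); the mode-2 fibre T[0,:,0] = [2, -6] gives b = (1, -3); then c[k] = T[0,0,k] / (a[0]·b[0]) = [2, -6, 4] / 2 = (1, -3, 2).
Expanding (2, 1) ⊗ (1, -3) ⊗ (1, -3, 2) reproduces all 12 entries of T, so T = (2, 1) ⊗ (1, -3) ⊗ (1, -3, 2) and rank(T) ≤ 1.
Equivalently every frontal slice T[:,:,k] is c[k] times the rank-1 matrix (2, 1) ⊗ (1, -3). So T has rank 1 (it is nonzero).

Yes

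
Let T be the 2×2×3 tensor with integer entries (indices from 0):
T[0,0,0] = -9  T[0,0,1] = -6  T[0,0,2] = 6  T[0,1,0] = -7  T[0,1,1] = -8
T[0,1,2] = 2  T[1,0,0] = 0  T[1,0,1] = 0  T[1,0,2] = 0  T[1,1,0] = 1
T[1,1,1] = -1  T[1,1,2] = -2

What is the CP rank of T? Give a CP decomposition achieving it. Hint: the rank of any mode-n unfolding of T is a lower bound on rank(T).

rank(T) = 2

Lower bound: the mode-2 unfolding of T (rows indexed by j, columns by (i,k) = (0,0), (0,1), (0,2), (1,0), (1,1), (1,2)) is [[-9, -6, 6, 0, 0, 0], [-7, -8, 2, 1, -1, -2]].
There the 2×2 minor on rows j ∈ {0, 1}, columns (i,k) ∈ {(0,0), (0,1)} is det [[-9, -6], [-7, -8]] = 30 ≠ 0, so this unfolding has rank ≥ 2; CP rank is at least every unfolding rank, so rank(T) ≥ 2. (Unfolding ranks only ever bound the CP rank from below — rank(T) can be strictly larger than all of them — so the matching upper bound has to come from an explicit 2-term decomposition.)
Upper bound — finding two terms. Write S_k = T[:,:,k] for the frontal slices: S₀ = [[-9, -7], [0, 1]], S₁ = [[-6, -8], [0, -1]], S₂ = [[6, 2], [0, -2]].
If T = a₁ ⊗ b₁ ⊗ c₁ + a₂ ⊗ b₂ ⊗ c₂ then each S_k = c₁[k]·a₁b₁ᵀ + c₂[k]·a₂b₂ᵀ. S₀ and S₁ are linearly independent, so a₁b₁ᵀ and a₂b₂ᵀ must span the same plane of matrices: they are the rank-1 matrices of the form x·S₀ + y·S₁.
det(x·S₀ + y·S₁) is −9·x² + 3·xy + 6·y² = (-3)·(3·x + 2·y)(x − y), vanishing at (x:y) = (2:-3) and (1:1).
M₁ = 2·S₀ − 3·S₁ = [[0, 10], [0, 5]] = 5·(2, 1)(0, 1)ᵀ and M₂ = S₀ + S₁ = [[-15, -15], [0, 0]] = (-15)·(1, 0)(1, 1)ᵀ, so take a₁ = (2, 1), b₁ = (0, 1), a₂ = (1, 0), b₂ = (1, 1).
Each slice is an integer combination of E₁ = a₁b₁ᵀ and E₂ = a₂b₂ᵀ: S₀ = E₁ − 9·E₂, S₁ = −E₁ − 6·E₂, S₂ = −2·E₁ + 6·E₂; reading off coefficients, c₁ = (1, -1, -2) and c₂ = (-9, -6, 6).
Hence T = (2, 1) ⊗ (0, 1) ⊗ (1, -1, -2) + (1, 0) ⊗ (1, 1) ⊗ (-9, -6, 6), so rank(T) ≤ 2.
These bounds meet, so rank(T) = 2.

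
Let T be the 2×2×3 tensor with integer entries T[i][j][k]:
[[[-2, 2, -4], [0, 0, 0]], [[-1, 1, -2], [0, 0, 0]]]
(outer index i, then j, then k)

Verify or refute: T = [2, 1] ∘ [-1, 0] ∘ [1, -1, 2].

Yes

Reconstruct entrywise from the claimed factors. For example, T[0,0,1] = 2 and Σₗ aₗ[0]bₗ[0]cₗ[1] = (2)·(-1)·(-1) = 2; checking all 12 entries, every one matches. The claim holds.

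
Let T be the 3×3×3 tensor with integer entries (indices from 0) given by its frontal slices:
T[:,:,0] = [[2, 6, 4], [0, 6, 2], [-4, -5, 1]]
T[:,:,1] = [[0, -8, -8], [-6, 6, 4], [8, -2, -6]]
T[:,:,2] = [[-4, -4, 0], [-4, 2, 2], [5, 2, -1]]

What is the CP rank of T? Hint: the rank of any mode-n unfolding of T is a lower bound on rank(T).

Lower bound: the mode-2 unfolding of T (rows indexed by j, columns by (i,k) = (0,0), (0,1), (0,2), (1,0), (1,1), (1,2), (2,0), (2,1), (2,2)) is [[2, 0, -4, 0, -6, -4, -4, 8, 5], [6, -8, -4, 6, 6, 2, -5, -2, 2], [4, -8, 0, 2, 4, 2, 1, -6, -1]].
There the 3×3 minor on rows j ∈ {0, 1, 2}, columns (i,k) ∈ {(0,0), (0,1), (1,0)} is det [[2, 0, 0], [6, -8, 6], [4, -8, 2]] = 64 ≠ 0, so this unfolding has rank ≥ 3; CP rank is at least every unfolding rank, so rank(T) ≥ 3. (Unfolding ranks only ever bound the CP rank from below — rank(T) can be strictly larger than all of them — so the matching upper bound has to come from an explicit 3-term decomposition.)
Upper bound: T is a sum of 3 rank-1 terms, T = [0, 2, -1] ⊗ [1, -2, -1] ⊗ [-1, -2, -1] + [2, 0, 1] ⊗ [1, -1, -2] ⊗ [-1, 2, 0] + [2, 1, -2] ⊗ [1, 1, 0] ⊗ [2, -2, -2] (written with every a and b primitive with positive leading entry and the scale carried by c; CP decompositions are not unique, and this one is verified by expanding entrywise), so rank(T) ≤ 3.
These bounds meet, so rank(T) = 3.

3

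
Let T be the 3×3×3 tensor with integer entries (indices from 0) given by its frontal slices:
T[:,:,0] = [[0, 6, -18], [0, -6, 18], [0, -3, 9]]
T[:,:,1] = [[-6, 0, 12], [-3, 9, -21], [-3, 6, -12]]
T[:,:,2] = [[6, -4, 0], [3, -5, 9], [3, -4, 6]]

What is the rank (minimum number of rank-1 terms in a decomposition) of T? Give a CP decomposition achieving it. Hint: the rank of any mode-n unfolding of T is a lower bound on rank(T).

rank(T) = 2

Lower bound: in the mode-2 unfolding of T (rows indexed by j, columns by (i,k)) the 2×2 minor on rows j ∈ {0, 1}, columns (i,k) ∈ {(0,0), (0,1)} is det [[0, -6], [6, 0]] = 36 ≠ 0, so that unfolding has rank ≥ 2 and hence rank(T) ≥ 2 (CP rank is at least every unfolding rank, though it can be larger).
Upper bound: with S_k = T[:,:,k], the two rank-1 terms a₁b₁ᵀ, a₂b₂ᵀ are the rank-1 members of the pencil x·S₀ + y·S₁.
The 2×2 minor of x·S₀ + y·S₁ on rows {0,1}, columns {0,1} is 54·xy − 54·y² = 54·(x − y)(y), vanishing at (x:y) = (1:1) and (1:0).
M₁ = S₀ + S₁ = [[-6, 6, -6], [-3, 3, -3], [-3, 3, -3]] = (-3)·[2, 1, 1][1, -1, 1]ᵀ and M₂ = S₀ = [[0, 6, -18], [0, -6, 18], [0, -3, 9]] = 3·[2, -2, -1][0, 1, -3]ᵀ, so take a₁ = [2, 1, 1], b₁ = [1, -1, 1], a₂ = [2, -2, -1], b₂ = [0, 1, -3].
Each slice is an integer combination of E₁ = a₁b₁ᵀ and E₂ = a₂b₂ᵀ: S₀ = 3·E₂, S₁ = −3·E₁ − 3·E₂, S₂ = 3·E₁ + E₂; reading off coefficients, c₁ = [0, -3, 3] and c₂ = [3, -3, 1].
Hence T = [2, 1, 1] ∘ [1, -1, 1] ∘ [0, -3, 3] + [2, -2, -1] ∘ [0, 1, -3] ∘ [3, -3, 1], so rank(T) ≤ 2.
These bounds meet, so rank(T) = 2.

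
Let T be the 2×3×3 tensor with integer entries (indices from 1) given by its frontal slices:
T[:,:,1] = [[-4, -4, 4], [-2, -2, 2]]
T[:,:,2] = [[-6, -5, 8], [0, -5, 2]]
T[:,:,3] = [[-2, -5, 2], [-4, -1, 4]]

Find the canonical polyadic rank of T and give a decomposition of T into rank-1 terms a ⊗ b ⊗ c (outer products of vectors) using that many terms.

rank(T) = 3

Lower bound: the mode-3 unfolding of T (rows indexed by k, columns by (i,j) = (1,1), (1,2), (1,3), (2,1), (2,2), (2,3)) is [[-4, -4, 4, -2, -2, 2], [-6, -5, 8, 0, -5, 2], [-2, -5, 2, -4, -1, 4]].
There the 3×3 minor on rows k ∈ {1, 2, 3}, columns (i,j) ∈ {(1,1), (1,2), (1,3)} is det [[-4, -4, 4], [-6, -5, 8], [-2, -5, 2]] = -24 ≠ 0, so this unfolding has rank ≥ 3; CP rank is at least every unfolding rank, so rank(T) ≥ 3. (Flattening ranks never certify an upper bound on CP rank; for that we must actually write T with 3 rank-1 terms.)
Upper bound: T is a sum of 3 rank-1 terms, T = (1, -1) ⊗ (2, -1, -2) ⊗ (0, -1, 1) + (1, 1) ⊗ (0, 1, -1) ⊗ (0, -2, 0) + (2, 1) ⊗ (1, 1, -1) ⊗ (-2, -2, -2) (one valid choice — decompositions are not unique — normalised so each a, b is primitive with positive first nonzero entry; check it by expanding all entries), so rank(T) ≤ 3.
These bounds meet, so rank(T) = 3.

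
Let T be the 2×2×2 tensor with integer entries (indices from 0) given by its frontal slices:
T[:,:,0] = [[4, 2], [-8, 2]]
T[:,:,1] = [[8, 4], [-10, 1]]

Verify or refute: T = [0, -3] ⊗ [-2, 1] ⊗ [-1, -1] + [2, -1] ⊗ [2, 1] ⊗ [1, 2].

Yes

Reconstruct entrywise from the claimed factors. For example, T[1,1,1] = 1 and Σₗ aₗ[1]bₗ[1]cₗ[1] = (-3)·(1)·(-1) + (-1)·(1)·(2) = 1; checking all 8 entries, every one matches. The claim holds.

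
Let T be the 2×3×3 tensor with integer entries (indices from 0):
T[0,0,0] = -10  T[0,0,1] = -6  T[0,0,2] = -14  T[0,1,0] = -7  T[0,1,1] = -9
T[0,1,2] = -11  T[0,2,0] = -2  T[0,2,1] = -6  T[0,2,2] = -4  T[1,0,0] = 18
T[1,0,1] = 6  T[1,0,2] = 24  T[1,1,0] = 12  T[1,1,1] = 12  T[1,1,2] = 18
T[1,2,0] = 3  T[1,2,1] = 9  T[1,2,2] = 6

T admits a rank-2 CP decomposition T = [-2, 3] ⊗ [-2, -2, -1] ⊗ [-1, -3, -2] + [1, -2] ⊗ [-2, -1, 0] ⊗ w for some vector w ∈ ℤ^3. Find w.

Subtract the known terms from T to get the rank-1 residual R = [1, -2] ⊗ [-2, -1, 0] ⊗ w, so R[i,j,k] = a[i]·b[j]·w[k]. Pick indices with nonzero a[0]·b[0] = (1)·(-2) = -2. Only the fibre through (0,0,·) is needed: R[0,0,:] = T[0,0,:] − Σₗ aₗ[0]bₗ[0]cₗ = [-10, -6, -14] − (-2)·(-2)·[-1, -3, -2] = [-6, 6, -6]. Then w[k] = R[0,0,k] / -2 for each k, giving w = [-6, 6, -6] / -2 = [3, -3, 3].

w = [3, -3, 3]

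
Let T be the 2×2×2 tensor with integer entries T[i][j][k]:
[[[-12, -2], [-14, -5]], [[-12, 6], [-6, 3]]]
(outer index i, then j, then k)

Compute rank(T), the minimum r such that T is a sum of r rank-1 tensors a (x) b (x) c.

Lower bound: the mode-2 unfolding of T (rows indexed by j, columns by (i,k) = (0,0), (0,1), (1,0), (1,1)) is [[-12, -2, -12, 6], [-14, -5, -6, 3]].
There the 2×2 minor on rows j ∈ {0, 1}, columns (i,k) ∈ {(0,0), (0,1)} is det [[-12, -2], [-14, -5]] = 32 ≠ 0, so this unfolding has rank ≥ 2; CP rank is at least every unfolding rank, so rank(T) ≥ 2. (Unfolding ranks only ever bound the CP rank from below — rank(T) can be strictly larger than all of them — so the matching upper bound has to come from an explicit 2-term decomposition.)
Upper bound — finding two terms. Write S_k = T[:,:,k] for the frontal slices: S₀ = [[-12, -14], [-12, -6]], S₁ = [[-2, -5], [6, 3]].
If T = a₁ (x) b₁ (x) c₁ + a₂ (x) b₂ (x) c₂ then each S_k = c₁[k]·a₁b₁ᵀ + c₂[k]·a₂b₂ᵀ. S₀ and S₁ are linearly independent, so a₁b₁ᵀ and a₂b₂ᵀ must span the same plane of matrices: they are the rank-1 matrices of the form x·S₀ + y·S₁.
det(x·S₀ + y·S₁) is −96·x² + 24·y² = (-24)·(2·x − y)(2·x + y), vanishing at (x:y) = (1:2) and (1:-2).
M₁ = S₀ + 2·S₁ = [[-16, -24], [0, 0]] = (-8)·[1, 0][2, 3]ᵀ and M₂ = S₀ − 2·S₁ = [[-8, -4], [-24, -12]] = (-4)·[1, 3][2, 1]ᵀ, so take a₁ = [1, 0], b₁ = [2, 3], a₂ = [1, 3], b₂ = [2, 1].
Each slice is an integer combination of E₁ = a₁b₁ᵀ and E₂ = a₂b₂ᵀ: S₀ = −4·E₁ − 2·E₂, S₁ = −2·E₁ + E₂; reading off coefficients, c₁ = [-4, -2] and c₂ = [-2, 1].
Hence T = [1, 0] (x) [2, 3] (x) [-4, -2] + [1, 3] (x) [2, 1] (x) [-2, 1], so rank(T) ≤ 2.
These bounds meet, so rank(T) = 2.

2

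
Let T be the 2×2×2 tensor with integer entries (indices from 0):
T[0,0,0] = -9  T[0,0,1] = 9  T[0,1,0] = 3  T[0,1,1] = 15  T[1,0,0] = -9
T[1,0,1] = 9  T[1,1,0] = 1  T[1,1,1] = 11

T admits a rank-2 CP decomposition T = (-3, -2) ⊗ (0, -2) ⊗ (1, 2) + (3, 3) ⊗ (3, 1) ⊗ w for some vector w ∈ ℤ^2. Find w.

Subtract the known terms from T to get the rank-1 residual R = (3, 3) ⊗ (3, 1) ⊗ w, so R[i,j,k] = a[i]·b[j]·w[k]. Pick indices with nonzero a[0]·b[0] = (3)·(3) = 9. Only the fibre through (0,0,·) is needed: R[0,0,:] = T[0,0,:] − Σₗ aₗ[0]bₗ[0]cₗ = [-9, 9] − (-3)·(0)·(1, 2) = [-9, 9]. Then w[k] = R[0,0,k] / 9 for each k, giving w = [-9, 9] / 9 = (-1, 1).

w = (-1, 1)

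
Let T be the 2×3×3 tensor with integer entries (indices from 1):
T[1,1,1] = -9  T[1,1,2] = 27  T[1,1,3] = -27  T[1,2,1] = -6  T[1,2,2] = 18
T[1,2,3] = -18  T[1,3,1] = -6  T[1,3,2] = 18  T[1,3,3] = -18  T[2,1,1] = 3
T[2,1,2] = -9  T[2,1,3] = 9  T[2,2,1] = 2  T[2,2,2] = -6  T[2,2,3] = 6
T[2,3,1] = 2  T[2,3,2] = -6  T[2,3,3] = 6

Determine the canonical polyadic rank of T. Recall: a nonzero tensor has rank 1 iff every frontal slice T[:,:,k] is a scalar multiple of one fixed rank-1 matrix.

Lower bound: T ≠ 0 (e.g. T[1,1,1] = -9), so rank(T) ≥ 1.
Upper bound: if T = a ⊗ b ⊗ c then every fibre of T is a multiple of the corresponding factor, so read the factors off the fibres through the nonzero entry T[1,1,1] = -9.
The mode-1 fibre T[:,1,1] = [-9, 3] gives a = (3, -1) (primitive direction); the mode-2 fibre T[1,:,1] = [-9, -6, -6] gives b = (3, 2, 2); then c[k] = T[1,1,k] / (a[1]·b[1]) = [-9, 27, -27] / 9 = (-1, 3, -3).
Expanding (3, -1) ⊗ (3, 2, 2) ⊗ (-1, 3, -3) reproduces all 18 entries of T, so T = (3, -1) ⊗ (3, 2, 2) ⊗ (-1, 3, -3) and rank(T) ≤ 1.
These bounds meet, so rank(T) = 1.

1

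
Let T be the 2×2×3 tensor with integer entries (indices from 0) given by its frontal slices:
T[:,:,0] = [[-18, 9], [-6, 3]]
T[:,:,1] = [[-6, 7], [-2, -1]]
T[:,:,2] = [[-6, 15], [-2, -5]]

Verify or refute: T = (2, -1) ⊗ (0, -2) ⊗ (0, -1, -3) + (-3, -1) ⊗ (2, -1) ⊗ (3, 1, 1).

Reconstruct entrywise from the claimed factors. For example, T[0,1,2] = 15 and Σₗ aₗ[0]bₗ[1]cₗ[2] = (2)·(-2)·(-3) + (-3)·(-1)·(1) = 15; checking all 12 entries, every one matches. The claim holds.

Yes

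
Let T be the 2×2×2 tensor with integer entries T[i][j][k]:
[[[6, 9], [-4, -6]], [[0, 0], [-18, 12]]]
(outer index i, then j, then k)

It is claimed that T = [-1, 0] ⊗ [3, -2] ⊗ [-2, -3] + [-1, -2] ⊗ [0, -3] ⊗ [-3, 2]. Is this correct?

No

Reconstruct entry (0,1,0) from the claimed factors: Σₗ aₗ[0]bₗ[1]cₗ[0] = (-1)·(-2)·(-2) + (-1)·(-3)·(-3) = -13, but T[0,1,0] = -4. The claim is false.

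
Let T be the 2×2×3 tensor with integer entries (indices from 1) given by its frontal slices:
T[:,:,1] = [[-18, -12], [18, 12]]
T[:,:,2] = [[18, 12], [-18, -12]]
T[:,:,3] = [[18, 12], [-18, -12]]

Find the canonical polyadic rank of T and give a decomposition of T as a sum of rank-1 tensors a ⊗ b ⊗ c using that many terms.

rank(T) = 1

Lower bound: T ≠ 0 (e.g. T[1,1,1] = -18), so rank(T) ≥ 1.
Upper bound: the mode-1 fibre T[:,1,1] = [-18, 18] gives a = [1, -1] (primitive direction); the mode-2 fibre T[1,:,1] = [-18, -12] gives b = [3, 2]; then c[k] = T[1,1,k] / (a[1]·b[1]) = [-18, 18, 18] / 3 = [-6, 6, 6].
Expanding [1, -1] ⊗ [3, 2] ⊗ [-6, 6, 6] reproduces all 12 entries of T, so T = [1, -1] ⊗ [3, 2] ⊗ [-6, 6, 6] and rank(T) ≤ 1.
These bounds meet, so rank(T) = 1.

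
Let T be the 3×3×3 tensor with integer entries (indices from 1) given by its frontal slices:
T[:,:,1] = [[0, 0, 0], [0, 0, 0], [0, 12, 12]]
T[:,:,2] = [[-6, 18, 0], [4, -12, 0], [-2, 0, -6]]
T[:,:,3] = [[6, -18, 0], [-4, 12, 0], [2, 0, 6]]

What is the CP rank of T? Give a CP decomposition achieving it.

rank(T) = 2

Lower bound: the mode-3 unfolding of T (rows indexed by k, columns by (i,j) = (1,1), (1,2), (1,3), (2,1), (2,2), (2,3), (3,1), (3,2), (3,3)) is [[0, 0, 0, 0, 0, 0, 0, 12, 12], [-6, 18, 0, 4, -12, 0, -2, 0, -6], [6, -18, 0, -4, 12, 0, 2, 0, 6]].
There the 2×2 minor on rows k ∈ {1, 2}, columns (i,j) ∈ {(1,1), (3,2)} is det [[0, 12], [-6, 0]] = 72 ≠ 0, so this unfolding has rank ≥ 2; CP rank is at least every unfolding rank, so rank(T) ≥ 2. (This is only a lower bound: in general the CP rank may exceed every unfolding rank, so we still need to exhibit 2 rank-1 terms summing to T.)
Upper bound — finding two terms. Write S_k = T[:,:,k] for the frontal slices: S₁ = [[0, 0, 0], [0, 0, 0], [0, 12, 12]], S₂ = [[-6, 18, 0], [4, -12, 0], [-2, 0, -6]], S₃ = [[6, -18, 0], [-4, 12, 0], [2, 0, 6]].
If T = a₁ ∘ b₁ ∘ c₁ + a₂ ∘ b₂ ∘ c₂ then each S_k = c₁[k]·a₁b₁ᵀ + c₂[k]·a₂b₂ᵀ. S₁ and S₂ are linearly independent, so a₁b₁ᵀ and a₂b₂ᵀ must span the same plane of matrices: they are the rank-1 matrices of the form x·S₁ + y·S₂.
The 2×2 minor of x·S₁ + y·S₂ on rows {1,3}, columns {1,2} is −72·xy + 36·y² = (-36)·(2·x − y)(y), vanishing at (x:y) = (1:2) and (1:0).
M₁ = S₁ + 2·S₂ = [[-12, 36, 0], [8, -24, 0], [-4, 12, 0]] = (-4)·[3, -2, 1][1, -3, 0]ᵀ and M₂ = S₁ = [[0, 0, 0], [0, 0, 0], [0, 12, 12]] = 12·[0, 0, 1][0, 1, 1]ᵀ, so take a₁ = [3, -2, 1], b₁ = [1, -3, 0], a₂ = [0, 0, 1], b₂ = [0, 1, 1].
Each slice is an integer combination of E₁ = a₁b₁ᵀ and E₂ = a₂b₂ᵀ: S₁ = 12·E₂, S₂ = −2·E₁ − 6·E₂, S₃ = 2·E₁ + 6·E₂; reading off coefficients, c₁ = [0, -2, 2] and c₂ = [12, -6, 6].
Hence T = [3, -2, 1] ∘ [1, -3, 0] ∘ [0, -2, 2] + [0, 0, 1] ∘ [0, 1, 1] ∘ [12, -6, 6], so rank(T) ≤ 2.
These bounds meet, so rank(T) = 2.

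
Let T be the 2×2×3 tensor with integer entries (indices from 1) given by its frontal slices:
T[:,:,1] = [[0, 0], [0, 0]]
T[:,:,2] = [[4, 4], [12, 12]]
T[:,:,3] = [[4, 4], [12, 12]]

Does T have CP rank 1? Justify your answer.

Yes

If T = a ⊗ b ⊗ c then every fibre of T is a multiple of the corresponding factor, so read the factors off the fibres through the nonzero entry T[1,1,2] = 4.
The mode-1 fibre T[:,1,2] = [4, 12] gives a = [1, 3] (primitive direction); the mode-2 fibre T[1,:,2] = [4, 4] gives b = [1, 1]; then c[k] = T[1,1,k] / (a[1]·b[1]) = [0, 4, 4] / 1 = [0, 4, 4].
Expanding [1, 3] ⊗ [1, 1] ⊗ [0, 4, 4] reproduces all 12 entries of T, so T = [1, 3] ⊗ [1, 1] ⊗ [0, 4, 4] and rank(T) ≤ 1.
Equivalently every frontal slice T[:,:,k] is c[k] times the rank-1 matrix [1, 3] ⊗ [1, 1]. So T has rank 1 (it is nonzero).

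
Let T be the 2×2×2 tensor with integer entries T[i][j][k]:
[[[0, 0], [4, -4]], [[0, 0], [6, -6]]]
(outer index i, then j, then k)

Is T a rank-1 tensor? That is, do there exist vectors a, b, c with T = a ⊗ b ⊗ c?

Yes

If T = a ⊗ b ⊗ c then every fibre of T is a multiple of the corresponding factor, so read the factors off the fibres through the nonzero entry T[0,1,0] = 4.
The mode-1 fibre T[:,1,0] = [4, 6] gives a = [2, 3] (primitive direction); the mode-2 fibre T[0,:,0] = [0, 4] gives b = [0, 1]; then c[k] = T[0,1,k] / (a[0]·b[1]) = [4, -4] / 2 = [2, -2].
Expanding [2, 3] ⊗ [0, 1] ⊗ [2, -2] reproduces all 8 entries of T, so T = [2, 3] ⊗ [0, 1] ⊗ [2, -2] and rank(T) ≤ 1.
Equivalently every frontal slice T[:,:,k] is c[k] times the rank-1 matrix [2, 3] ⊗ [0, 1]. So T has rank 1 (it is nonzero).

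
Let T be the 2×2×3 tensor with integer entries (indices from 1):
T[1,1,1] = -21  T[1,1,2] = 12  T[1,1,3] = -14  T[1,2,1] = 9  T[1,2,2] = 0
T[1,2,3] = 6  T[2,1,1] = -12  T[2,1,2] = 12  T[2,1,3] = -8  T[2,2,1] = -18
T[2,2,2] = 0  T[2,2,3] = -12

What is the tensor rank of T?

2

Lower bound: the mode-3 unfolding of T (rows indexed by k, columns by (i,j) = (1,1), (1,2), (2,1), (2,2)) is [[-21, 9, -12, -18], [12, 0, 12, 0], [-14, 6, -8, -12]].
There the 2×2 minor on rows k ∈ {1, 2}, columns (i,j) ∈ {(1,1), (1,2)} is det [[-21, 9], [12, 0]] = -108 ≠ 0, so this unfolding has rank ≥ 2; CP rank is at least every unfolding rank, so rank(T) ≥ 2. (This is only a lower bound: in general the CP rank may exceed every unfolding rank, so we still need to exhibit 2 rank-1 terms summing to T.)
Upper bound — finding two terms. Write S_k = T[:,:,k] for the frontal slices: S₁ = [[-21, 9], [-12, -18]], S₂ = [[12, 0], [12, 0]], S₃ = [[-14, 6], [-8, -12]].
If T = a₁ ⊗ b₁ ⊗ c₁ + a₂ ⊗ b₂ ⊗ c₂ then each S_k = c₁[k]·a₁b₁ᵀ + c₂[k]·a₂b₂ᵀ. S₁ and S₂ are linearly independent, so a₁b₁ᵀ and a₂b₂ᵀ must span the same plane of matrices: they are the rank-1 matrices of the form x·S₁ + y·S₂.
det(x·S₁ + y·S₂) is 486·x² − 324·xy = 162·(3·x − 2·y)(x), vanishing at (x:y) = (2:3) and (0:1).
M₁ = 2·S₁ + 3·S₂ = [[-6, 18], [12, -36]] = (-6)·(1, -2)(1, -3)ᵀ and M₂ = S₂ = [[12, 0], [12, 0]] = 12·(1, 1)(1, 0)ᵀ, so take a₁ = (1, -2), b₁ = (1, -3), a₂ = (1, 1), b₂ = (1, 0).
Each slice is an integer combination of E₁ = a₁b₁ᵀ and E₂ = a₂b₂ᵀ: S₁ = −3·E₁ − 18·E₂, S₂ = 12·E₂, S₃ = −2·E₁ − 12·E₂; reading off coefficients, c₁ = (-3, 0, -2) and c₂ = (-18, 12, -12).
Hence T = (1, -2) ⊗ (1, -3) ⊗ (-3, 0, -2) + (1, 1) ⊗ (1, 0) ⊗ (-18, 12, -12), so rank(T) ≤ 2.
These bounds meet, so rank(T) = 2.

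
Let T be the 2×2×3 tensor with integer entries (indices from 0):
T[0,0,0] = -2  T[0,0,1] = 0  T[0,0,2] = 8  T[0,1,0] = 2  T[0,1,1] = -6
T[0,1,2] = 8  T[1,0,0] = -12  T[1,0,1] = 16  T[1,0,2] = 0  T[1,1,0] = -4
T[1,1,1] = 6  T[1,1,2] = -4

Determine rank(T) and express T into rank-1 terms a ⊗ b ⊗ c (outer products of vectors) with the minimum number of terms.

Lower bound: the mode-3 unfolding of T (rows indexed by k, columns by (i,j) = (0,0), (0,1), (1,0), (1,1)) is [[-2, 2, -12, -4], [0, -6, 16, 6], [8, 8, 0, -4]].
There the 3×3 minor on rows k ∈ {0, 1, 2}, columns (i,j) ∈ {(0,0), (0,1), (1,0)} is det [[-2, 2, -12], [0, -6, 16], [8, 8, 0]] = -64 ≠ 0, so this unfolding has rank ≥ 3; CP rank is at least every unfolding rank, so rank(T) ≥ 3. (Unfolding ranks only ever bound the CP rank from below — rank(T) can be strictly larger than all of them — so the matching upper bound has to come from an explicit 3-term decomposition.)
Upper bound: T is a sum of 3 rank-1 terms, T = (1, -2) ⊗ (1, 1) ⊗ (2, -4, 4) + (1, 1) ⊗ (0, 1) ⊗ (0, -2, 4) + (1, 2) ⊗ (1, 0) ⊗ (-4, 4, 4) (written with every a and b primitive with positive leading entry and the scale carried by c; CP decompositions are not unique, and this one is verified by expanding entrywise), so rank(T) ≤ 3.
These bounds meet, so rank(T) = 3.

rank(T) = 3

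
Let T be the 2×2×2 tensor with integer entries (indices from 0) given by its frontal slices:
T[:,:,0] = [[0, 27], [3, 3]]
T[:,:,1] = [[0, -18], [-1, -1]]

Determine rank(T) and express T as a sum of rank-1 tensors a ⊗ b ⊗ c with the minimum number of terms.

Lower bound: in the mode-2 unfolding of T (rows indexed by j, columns by (i,k)) the 2×2 minor on rows j ∈ {0, 1}, columns (i,k) ∈ {(0,0), (1,0)} is det [[0, 3], [27, 3]] = -81 ≠ 0, so that unfolding has rank ≥ 2 and hence rank(T) ≥ 2 (CP rank is at least every unfolding rank, though it can be larger).
Upper bound: with S_k = T[:,:,k], the two rank-1 terms a₁b₁ᵀ, a₂b₂ᵀ are the rank-1 members of the pencil x·S₀ + y·S₁.
det(x·S₀ + y·S₁) is −81·x² + 81·xy − 18·y² = (-9)·(3·x − 2·y)(3·x − y), vanishing at (x:y) = (2:3) and (1:3).
M₁ = 2·S₀ + 3·S₁ = [[0, 0], [3, 3]] = 3·[0, 1][1, 1]ᵀ and M₂ = S₀ + 3·S₁ = [[0, -27], [0, 0]] = (-27)·[1, 0][0, 1]ᵀ, so take a₁ = [0, 1], b₁ = [1, 1], a₂ = [1, 0], b₂ = [0, 1].
Each slice is an integer combination of E₁ = a₁b₁ᵀ and E₂ = a₂b₂ᵀ: S₀ = 3·E₁ + 27·E₂, S₁ = −E₁ − 18·E₂; reading off coefficients, c₁ = [3, -1] and c₂ = [27, -18].
Hence T = [0, 1] ⊗ [1, 1] ⊗ [3, -1] + [1, 0] ⊗ [0, 1] ⊗ [27, -18], so rank(T) ≤ 2.
These bounds meet, so rank(T) = 2.

rank(T) = 2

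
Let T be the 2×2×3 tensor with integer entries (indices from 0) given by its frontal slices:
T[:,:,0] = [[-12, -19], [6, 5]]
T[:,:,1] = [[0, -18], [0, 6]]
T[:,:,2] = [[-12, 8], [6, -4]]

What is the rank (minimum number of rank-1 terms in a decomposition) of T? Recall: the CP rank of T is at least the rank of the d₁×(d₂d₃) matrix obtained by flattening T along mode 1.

2

Lower bound: the mode-2 unfolding of T (rows indexed by j, columns by (i,k) = (0,0), (0,1), (0,2), (1,0), (1,1), (1,2)) is [[-12, 0, -12, 6, 0, 6], [-19, -18, 8, 5, 6, -4]].
There the 2×2 minor on rows j ∈ {0, 1}, columns (i,k) ∈ {(0,0), (0,1)} is det [[-12, 0], [-19, -18]] = 216 ≠ 0, so this unfolding has rank ≥ 2; CP rank is at least every unfolding rank, so rank(T) ≥ 2. (Unfolding ranks only ever bound the CP rank from below — rank(T) can be strictly larger than all of them — so the matching upper bound has to come from an explicit 2-term decomposition.)
Upper bound — finding two terms. Write S_k = T[:,:,k] for the frontal slices: S₀ = [[-12, -19], [6, 5]], S₁ = [[0, -18], [0, 6]], S₂ = [[-12, 8], [6, -4]].
If T = a₁ (x) b₁ (x) c₁ + a₂ (x) b₂ (x) c₂ then each S_k = c₁[k]·a₁b₁ᵀ + c₂[k]·a₂b₂ᵀ. S₀ and S₁ are linearly independent, so a₁b₁ᵀ and a₂b₂ᵀ must span the same plane of matrices: they are the rank-1 matrices of the form x·S₀ + y·S₁.
det(x·S₀ + y·S₁) is 54·x² + 36·xy = 18·(3·x + 2·y)(x), vanishing at (x:y) = (2:-3) and (0:1).
M₁ = 2·S₀ − 3·S₁ = [[-24, 16], [12, -8]] = (-4)·(2, -1)(3, -2)ᵀ and M₂ = S₁ = [[0, -18], [0, 6]] = (-6)·(3, -1)(0, 1)ᵀ, so take a₁ = (2, -1), b₁ = (3, -2), a₂ = (3, -1), b₂ = (0, 1).
Each slice is an integer combination of E₁ = a₁b₁ᵀ and E₂ = a₂b₂ᵀ: S₀ = −2·E₁ − 9·E₂, S₁ = −6·E₂, S₂ = −2·E₁; reading off coefficients, c₁ = (-2, 0, -2) and c₂ = (-9, -6, 0).
Hence T = (2, -1) (x) (3, -2) (x) (-2, 0, -2) + (3, -1) (x) (0, 1) (x) (-9, -6, 0), so rank(T) ≤ 2.
These bounds meet, so rank(T) = 2.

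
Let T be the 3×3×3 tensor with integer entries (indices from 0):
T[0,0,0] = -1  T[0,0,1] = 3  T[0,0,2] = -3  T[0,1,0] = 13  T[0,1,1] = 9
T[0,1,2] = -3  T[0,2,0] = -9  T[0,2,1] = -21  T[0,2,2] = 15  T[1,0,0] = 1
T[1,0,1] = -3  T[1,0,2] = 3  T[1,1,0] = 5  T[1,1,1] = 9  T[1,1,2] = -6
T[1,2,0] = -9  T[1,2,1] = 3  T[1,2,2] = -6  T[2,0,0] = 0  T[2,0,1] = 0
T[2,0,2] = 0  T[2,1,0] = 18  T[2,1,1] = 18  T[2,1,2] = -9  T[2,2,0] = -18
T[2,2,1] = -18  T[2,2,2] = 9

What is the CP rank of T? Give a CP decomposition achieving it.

rank(T) = 2

Lower bound: in the mode-1 unfolding of T (rows indexed by i, columns by (j,k)) the 2×2 minor on rows i ∈ {0, 1}, columns (j,k) ∈ {(0,0), (1,0)} is det [[-1, 13], [1, 5]] = -18 ≠ 0, so that unfolding has rank ≥ 2 and hence rank(T) ≥ 2 (CP rank is at least every unfolding rank, though it can be larger).
Upper bound: with S_k = T[:,:,k], the two rank-1 terms a₁b₁ᵀ, a₂b₂ᵀ are the rank-1 members of the pencil x·S₀ + y·S₁.
The 2×2 minor of x·S₀ + y·S₁ on rows {0,1}, columns {0,1} is −18·x² + 36·xy + 54·y² = (-18)·(x − 3·y)(x + y), vanishing at (x:y) = (3:1) and (1:-1).
M₁ = 3·S₀ + S₁ = [[0, 48, -48], [0, 24, -24], [0, 72, -72]] = 24·(2, 1, 3)(0, 1, -1)ᵀ and M₂ = S₀ − S₁ = [[-4, 4, 12], [4, -4, -12], [0, 0, 0]] = (-4)·(1, -1, 0)(1, -1, -3)ᵀ, so take a₁ = (2, 1, 3), b₁ = (0, 1, -1), a₂ = (1, -1, 0), b₂ = (1, -1, -3).
Each slice is an integer combination of E₁ = a₁b₁ᵀ and E₂ = a₂b₂ᵀ: S₀ = 6·E₁ − E₂, S₁ = 6·E₁ + 3·E₂, S₂ = −3·E₁ − 3·E₂; reading off coefficients, c₁ = (6, 6, -3) and c₂ = (-1, 3, -3).
Hence T = (2, 1, 3) (x) (0, 1, -1) (x) (6, 6, -3) + (1, -1, 0) (x) (1, -1, -3) (x) (-1, 3, -3), so rank(T) ≤ 2.
These bounds meet, so rank(T) = 2.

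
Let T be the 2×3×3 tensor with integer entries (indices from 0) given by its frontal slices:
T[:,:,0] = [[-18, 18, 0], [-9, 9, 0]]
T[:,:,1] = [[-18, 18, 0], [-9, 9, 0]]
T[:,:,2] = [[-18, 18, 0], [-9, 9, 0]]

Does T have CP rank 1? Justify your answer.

Yes

If T = a ⊗ b ⊗ c then every fibre of T is a multiple of the corresponding factor, so read the factors off the fibres through the nonzero entry T[0,0,0] = -18.
The mode-1 fibre T[:,0,0] = [-18, -9] gives a = [2, 1] (primitive direction); the mode-2 fibre T[0,:,0] = [-18, 18, 0] gives b = [1, -1, 0]; then c[k] = T[0,0,k] / (a[0]·b[0]) = [-18, -18, -18] / 2 = [-9, -9, -9].
Expanding [2, 1] ⊗ [1, -1, 0] ⊗ [-9, -9, -9] reproduces all 18 entries of T, so T = [2, 1] ⊗ [1, -1, 0] ⊗ [-9, -9, -9] and rank(T) ≤ 1.
Equivalently every frontal slice T[:,:,k] is c[k] times the rank-1 matrix [2, 1] ⊗ [1, -1, 0]. So T has rank 1 (it is nonzero).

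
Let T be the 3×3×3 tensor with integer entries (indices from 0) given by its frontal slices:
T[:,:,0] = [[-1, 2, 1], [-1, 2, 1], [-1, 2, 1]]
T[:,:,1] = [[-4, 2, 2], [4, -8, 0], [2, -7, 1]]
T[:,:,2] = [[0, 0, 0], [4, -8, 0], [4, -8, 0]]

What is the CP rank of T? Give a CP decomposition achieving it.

rank(T) = 3

Lower bound: the mode-2 unfolding of T (rows indexed by j, columns by (i,k) = (0,0), (0,1), (0,2), (1,0), (1,1), (1,2), (2,0), (2,1), (2,2)) is [[-1, -4, 0, -1, 4, 4, -1, 2, 4], [2, 2, 0, 2, -8, -8, 2, -7, -8], [1, 2, 0, 1, 0, 0, 1, 1, 0]].
There the 3×3 minor on rows j ∈ {0, 1, 2}, columns (i,k) ∈ {(0,0), (0,1), (1,1)} is det [[-1, -4, 4], [2, 2, -8], [1, 2, 0]] = 24 ≠ 0, so this unfolding has rank ≥ 3; CP rank is at least every unfolding rank, so rank(T) ≥ 3. (Flattening ranks never certify an upper bound on CP rank; for that we must actually write T with 3 rank-1 terms.)
Upper bound: T is a sum of 3 rank-1 terms, T = [0, 1, 1] ⊗ [1, -2, 0] ⊗ [0, 4, 4] + [1, 1, 1] ⊗ [1, -2, -1] ⊗ [-1, 0, 0] + [2, 0, 1] ⊗ [2, -1, -1] ⊗ [0, -1, 0] (written with every a and b primitive with positive leading entry and the scale carried by c; CP decompositions are not unique, and this one is verified by expanding entrywise), so rank(T) ≤ 3.
These bounds meet, so rank(T) = 3.
Check entry T[2,1,2] = -8: (1)·(-2)·(4) + (1)·(-2)·(0) + (1)·(-1)·(0) = -8.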